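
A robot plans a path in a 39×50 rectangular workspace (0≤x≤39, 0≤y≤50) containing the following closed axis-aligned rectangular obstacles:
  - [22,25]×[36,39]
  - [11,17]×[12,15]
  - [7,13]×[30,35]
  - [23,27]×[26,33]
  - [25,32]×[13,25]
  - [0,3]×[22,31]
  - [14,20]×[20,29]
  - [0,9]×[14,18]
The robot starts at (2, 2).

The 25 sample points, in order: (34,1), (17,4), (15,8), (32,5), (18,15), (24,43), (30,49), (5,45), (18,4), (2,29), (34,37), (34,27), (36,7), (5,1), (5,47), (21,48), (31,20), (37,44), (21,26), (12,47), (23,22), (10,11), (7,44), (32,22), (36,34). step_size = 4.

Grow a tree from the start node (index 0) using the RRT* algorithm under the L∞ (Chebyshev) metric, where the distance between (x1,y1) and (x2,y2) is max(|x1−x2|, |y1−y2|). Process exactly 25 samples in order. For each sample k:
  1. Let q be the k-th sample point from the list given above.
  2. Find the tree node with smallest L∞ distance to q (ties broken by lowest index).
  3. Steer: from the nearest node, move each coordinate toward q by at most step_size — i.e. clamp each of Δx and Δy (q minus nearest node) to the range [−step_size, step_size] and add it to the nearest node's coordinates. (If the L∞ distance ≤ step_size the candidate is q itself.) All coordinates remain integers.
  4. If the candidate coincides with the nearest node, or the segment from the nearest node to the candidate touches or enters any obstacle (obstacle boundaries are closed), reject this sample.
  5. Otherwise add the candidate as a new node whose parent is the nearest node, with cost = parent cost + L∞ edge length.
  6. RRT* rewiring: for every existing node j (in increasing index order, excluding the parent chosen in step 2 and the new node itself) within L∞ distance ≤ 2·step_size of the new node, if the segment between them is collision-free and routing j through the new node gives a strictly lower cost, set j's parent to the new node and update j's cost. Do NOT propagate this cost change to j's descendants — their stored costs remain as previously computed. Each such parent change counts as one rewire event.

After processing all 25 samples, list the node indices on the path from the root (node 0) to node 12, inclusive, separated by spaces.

Path: 0 1 2 3 12

1. q=(34,1) nearest=0 d=32 new=(6,1) → add node 1 parent=0 cost=4
2. q=(17,4) nearest=1 d=11 new=(10,4) → add node 2 parent=1 cost=8
3. q=(15,8) nearest=2 d=5 new=(14,8) → add node 3 parent=2 cost=12
4. q=(32,5) nearest=3 d=18 new=(18,5) → add node 4 parent=3 cost=16
5. q=(18,15) nearest=3 d=7 new=(18,12) → add node 5 parent=3 cost=16
6. q=(24,43) nearest=5 d=31 new=(22,16) → add node 6 parent=5 cost=20
7. q=(30,49) nearest=6 d=33 new=(26,20) → blocked by [25,32]×[13,25], reject
8. q=(5,45) nearest=6 d=29 new=(18,20) → blocked by [14,20]×[20,29], reject
9. q=(18,4) nearest=4 d=1 new=(18,4) → add node 7 parent=4 cost=17
10. q=(2,29) nearest=5 d=17 new=(14,16) → blocked by [11,17]×[12,15], reject
11. q=(34,37) nearest=6 d=21 new=(26,20) → blocked by [25,32]×[13,25], reject
12. q=(34,27) nearest=6 d=12 new=(26,20) → blocked by [25,32]×[13,25], reject
13. q=(36,7) nearest=6 d=14 new=(26,12) → blocked by [25,32]×[13,25], reject
14. q=(5,1) nearest=1 d=1 new=(5,1) → add node 8 parent=1 cost=5
15. q=(5,47) nearest=6 d=31 new=(18,20) → blocked by [14,20]×[20,29], reject
16. q=(21,48) nearest=6 d=32 new=(21,20) → add node 9 parent=6 cost=24
17. q=(31,20) nearest=6 d=9 new=(26,20) → blocked by [25,32]×[13,25], reject
18. q=(37,44) nearest=9 d=24 new=(25,24) → blocked by [25,32]×[13,25], reject
19. q=(21,26) nearest=9 d=6 new=(21,24) → add node 10 parent=9 cost=28
20. q=(12,47) nearest=10 d=23 new=(17,28) → blocked by [14,20]×[20,29], reject
21. q=(23,22) nearest=9 d=2 new=(23,22) → add node 11 parent=9 cost=26
22. q=(10,11) nearest=3 d=4 new=(10,11) → add node 12 parent=3 cost=16
23. q=(7,44) nearest=10 d=20 new=(17,28) → blocked by [14,20]×[20,29], reject
24. q=(32,22) nearest=11 d=9 new=(27,22) → blocked by [25,32]×[13,25], reject
25. q=(36,34) nearest=11 d=13 new=(27,26) → blocked by [23,27]×[26,33], reject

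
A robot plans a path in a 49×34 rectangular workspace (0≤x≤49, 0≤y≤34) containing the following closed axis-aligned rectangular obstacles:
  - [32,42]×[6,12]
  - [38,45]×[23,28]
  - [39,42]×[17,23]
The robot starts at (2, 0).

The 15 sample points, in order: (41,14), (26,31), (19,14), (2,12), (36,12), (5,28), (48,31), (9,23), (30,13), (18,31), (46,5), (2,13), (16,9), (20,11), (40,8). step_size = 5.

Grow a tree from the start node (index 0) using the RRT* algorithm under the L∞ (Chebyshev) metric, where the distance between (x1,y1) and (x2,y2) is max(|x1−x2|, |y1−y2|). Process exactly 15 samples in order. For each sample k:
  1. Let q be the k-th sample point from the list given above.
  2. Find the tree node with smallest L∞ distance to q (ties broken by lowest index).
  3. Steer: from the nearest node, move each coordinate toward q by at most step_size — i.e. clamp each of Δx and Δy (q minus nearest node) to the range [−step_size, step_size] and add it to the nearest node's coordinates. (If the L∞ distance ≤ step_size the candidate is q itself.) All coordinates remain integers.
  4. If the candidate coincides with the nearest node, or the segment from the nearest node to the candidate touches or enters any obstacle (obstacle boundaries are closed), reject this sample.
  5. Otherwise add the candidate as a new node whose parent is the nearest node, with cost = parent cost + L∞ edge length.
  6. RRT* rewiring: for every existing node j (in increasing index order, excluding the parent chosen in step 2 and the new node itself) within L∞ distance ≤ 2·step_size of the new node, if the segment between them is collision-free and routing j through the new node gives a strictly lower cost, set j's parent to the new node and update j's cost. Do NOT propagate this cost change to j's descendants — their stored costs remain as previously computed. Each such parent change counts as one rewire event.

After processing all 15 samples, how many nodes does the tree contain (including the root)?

Node count: 14

1. q=(41,14) nearest=0 d=39 new=(7,5) → add node 1 parent=0 cost=5
2. q=(26,31) nearest=1 d=26 new=(12,10) → add node 2 parent=1 cost=10
3. q=(19,14) nearest=2 d=7 new=(17,14) → add node 3 parent=2 cost=15
4. q=(2,12) nearest=1 d=7 new=(2,10) → add node 4 parent=1 cost=10
5. q=(36,12) nearest=3 d=19 new=(22,12) → add node 5 parent=3 cost=20
6. q=(5,28) nearest=3 d=14 new=(12,19) → add node 6 parent=3 cost=20
7. q=(48,31) nearest=5 d=26 new=(27,17) → add node 7 parent=5 cost=25
8. q=(9,23) nearest=6 d=4 new=(9,23) → add node 8 parent=6 cost=24
9. q=(30,13) nearest=7 d=4 new=(30,13) → add node 9 parent=7 cost=29
10. q=(18,31) nearest=8 d=9 new=(14,28) → add node 10 parent=8 cost=29
11. q=(46,5) nearest=9 d=16 new=(35,8) → blocked by [32,42]×[6,12], reject
12. q=(2,13) nearest=4 d=3 new=(2,13) → add node 11 parent=4 cost=13; rewire 8→11 (23<24)
13. q=(16,9) nearest=2 d=4 new=(16,9) → add node 12 parent=2 cost=14
14. q=(20,11) nearest=5 d=2 new=(20,11) → add node 13 parent=5 cost=22
15. q=(40,8) nearest=9 d=10 new=(35,8) → blocked by [32,42]×[6,12], reject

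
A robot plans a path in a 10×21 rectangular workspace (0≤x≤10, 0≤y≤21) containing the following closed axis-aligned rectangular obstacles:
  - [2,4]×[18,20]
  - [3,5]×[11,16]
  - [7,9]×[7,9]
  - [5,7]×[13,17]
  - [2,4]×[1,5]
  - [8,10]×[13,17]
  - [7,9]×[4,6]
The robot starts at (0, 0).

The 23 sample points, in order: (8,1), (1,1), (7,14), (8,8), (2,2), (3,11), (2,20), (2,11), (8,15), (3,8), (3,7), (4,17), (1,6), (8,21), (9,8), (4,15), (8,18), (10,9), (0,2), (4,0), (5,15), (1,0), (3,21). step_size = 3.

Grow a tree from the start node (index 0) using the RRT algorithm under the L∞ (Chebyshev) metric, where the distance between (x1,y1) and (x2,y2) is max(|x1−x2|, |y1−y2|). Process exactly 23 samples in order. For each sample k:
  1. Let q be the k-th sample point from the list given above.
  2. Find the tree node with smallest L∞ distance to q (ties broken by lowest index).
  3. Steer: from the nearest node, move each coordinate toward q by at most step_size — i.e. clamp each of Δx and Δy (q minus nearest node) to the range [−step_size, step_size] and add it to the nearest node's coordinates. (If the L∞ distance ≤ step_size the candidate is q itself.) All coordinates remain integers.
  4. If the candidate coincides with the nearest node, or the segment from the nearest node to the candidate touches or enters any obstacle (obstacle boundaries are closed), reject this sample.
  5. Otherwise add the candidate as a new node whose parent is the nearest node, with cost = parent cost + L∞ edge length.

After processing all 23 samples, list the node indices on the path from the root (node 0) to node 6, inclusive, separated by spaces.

Path: 0 1 2 6

1. q=(8,1) nearest=0 d=8 new=(3,1) → blocked by [2,4]×[1,5], reject
2. q=(1,1) nearest=0 d=1 new=(1,1) → add node 1 parent=0 cost=1
3. q=(7,14) nearest=1 d=13 new=(4,4) → blocked by [2,4]×[1,5], reject
4. q=(8,8) nearest=1 d=7 new=(4,4) → blocked by [2,4]×[1,5], reject
5. q=(2,2) nearest=1 d=1 new=(2,2) → blocked by [2,4]×[1,5], reject
6. q=(3,11) nearest=1 d=10 new=(3,4) → blocked by [2,4]×[1,5], reject
7. q=(2,20) nearest=1 d=19 new=(2,4) → blocked by [2,4]×[1,5], reject
8. q=(2,11) nearest=1 d=10 new=(2,4) → blocked by [2,4]×[1,5], reject
9. q=(8,15) nearest=1 d=14 new=(4,4) → blocked by [2,4]×[1,5], reject
10. q=(3,8) nearest=1 d=7 new=(3,4) → blocked by [2,4]×[1,5], reject
11. q=(3,7) nearest=1 d=6 new=(3,4) → blocked by [2,4]×[1,5], reject
12. q=(4,17) nearest=1 d=16 new=(4,4) → blocked by [2,4]×[1,5], reject
13. q=(1,6) nearest=1 d=5 new=(1,4) → add node 2 parent=1 cost=4
14. q=(8,21) nearest=2 d=17 new=(4,7) → blocked by [2,4]×[1,5], reject
15. q=(9,8) nearest=1 d=8 new=(4,4) → blocked by [2,4]×[1,5], reject
16. q=(4,15) nearest=2 d=11 new=(4,7) → blocked by [2,4]×[1,5], reject
17. q=(8,18) nearest=2 d=14 new=(4,7) → blocked by [2,4]×[1,5], reject
18. q=(10,9) nearest=1 d=9 new=(4,4) → blocked by [2,4]×[1,5], reject
19. q=(0,2) nearest=1 d=1 new=(0,2) → add node 3 parent=1 cost=2
20. q=(4,0) nearest=1 d=3 new=(4,0) → add node 4 parent=1 cost=4
21. q=(5,15) nearest=2 d=11 new=(4,7) → blocked by [2,4]×[1,5], reject
22. q=(1,0) nearest=0 d=1 new=(1,0) → add node 5 parent=0 cost=1
23. q=(3,21) nearest=2 d=17 new=(3,7) → add node 6 parent=2 cost=7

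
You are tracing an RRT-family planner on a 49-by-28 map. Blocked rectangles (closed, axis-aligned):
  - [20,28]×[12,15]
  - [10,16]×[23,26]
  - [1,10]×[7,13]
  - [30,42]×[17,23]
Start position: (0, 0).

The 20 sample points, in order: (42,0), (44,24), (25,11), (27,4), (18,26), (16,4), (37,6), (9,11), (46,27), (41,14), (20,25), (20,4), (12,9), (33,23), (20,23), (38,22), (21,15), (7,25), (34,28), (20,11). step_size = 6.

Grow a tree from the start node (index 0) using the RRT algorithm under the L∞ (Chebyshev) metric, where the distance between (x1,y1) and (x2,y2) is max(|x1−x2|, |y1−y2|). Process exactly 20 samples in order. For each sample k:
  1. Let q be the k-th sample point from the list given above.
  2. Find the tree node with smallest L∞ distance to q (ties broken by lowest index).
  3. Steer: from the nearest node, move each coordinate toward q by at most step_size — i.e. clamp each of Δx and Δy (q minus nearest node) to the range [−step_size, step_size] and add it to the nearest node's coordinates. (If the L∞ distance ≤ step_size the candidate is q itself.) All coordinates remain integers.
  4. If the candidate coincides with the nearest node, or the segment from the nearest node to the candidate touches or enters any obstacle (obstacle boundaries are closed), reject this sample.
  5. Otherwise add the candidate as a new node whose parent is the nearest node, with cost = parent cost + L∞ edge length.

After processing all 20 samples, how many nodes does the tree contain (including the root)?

1. q=(42,0) nearest=0 d=42 new=(6,0) → add node 1 parent=0 cost=6
2. q=(44,24) nearest=1 d=38 new=(12,6) → add node 2 parent=1 cost=12
3. q=(25,11) nearest=2 d=13 new=(18,11) → add node 3 parent=2 cost=18
4. q=(27,4) nearest=3 d=9 new=(24,5) → add node 4 parent=3 cost=24
5. q=(18,26) nearest=3 d=15 new=(18,17) → add node 5 parent=3 cost=24
6. q=(16,4) nearest=2 d=4 new=(16,4) → add node 6 parent=2 cost=16
7. q=(37,6) nearest=4 d=13 new=(30,6) → add node 7 parent=4 cost=30
8. q=(9,11) nearest=2 d=5 new=(9,11) → blocked by [1,10]×[7,13], reject
9. q=(46,27) nearest=7 d=21 new=(36,12) → add node 8 parent=7 cost=36
10. q=(41,14) nearest=8 d=5 new=(41,14) → add node 9 parent=8 cost=41
11. q=(20,25) nearest=5 d=8 new=(20,23) → add node 10 parent=5 cost=30
12. q=(20,4) nearest=4 d=4 new=(20,4) → add node 11 parent=4 cost=28
13. q=(12,9) nearest=2 d=3 new=(12,9) → add node 12 parent=2 cost=15
14. q=(33,23) nearest=9 d=9 new=(35,20) → blocked by [30,42]×[17,23], reject
15. q=(20,23) nearest=10 d=0 → coincident, reject
16. q=(38,22) nearest=9 d=8 new=(38,20) → blocked by [30,42]×[17,23], reject
17. q=(21,15) nearest=5 d=3 new=(21,15) → blocked by [20,28]×[12,15], reject
18. q=(7,25) nearest=5 d=11 new=(12,23) → blocked by [10,16]×[23,26], reject
19. q=(34,28) nearest=9 d=14 new=(35,20) → blocked by [30,42]×[17,23], reject
20. q=(20,11) nearest=3 d=2 new=(20,11) → add node 13 parent=3 cost=20

Node count: 14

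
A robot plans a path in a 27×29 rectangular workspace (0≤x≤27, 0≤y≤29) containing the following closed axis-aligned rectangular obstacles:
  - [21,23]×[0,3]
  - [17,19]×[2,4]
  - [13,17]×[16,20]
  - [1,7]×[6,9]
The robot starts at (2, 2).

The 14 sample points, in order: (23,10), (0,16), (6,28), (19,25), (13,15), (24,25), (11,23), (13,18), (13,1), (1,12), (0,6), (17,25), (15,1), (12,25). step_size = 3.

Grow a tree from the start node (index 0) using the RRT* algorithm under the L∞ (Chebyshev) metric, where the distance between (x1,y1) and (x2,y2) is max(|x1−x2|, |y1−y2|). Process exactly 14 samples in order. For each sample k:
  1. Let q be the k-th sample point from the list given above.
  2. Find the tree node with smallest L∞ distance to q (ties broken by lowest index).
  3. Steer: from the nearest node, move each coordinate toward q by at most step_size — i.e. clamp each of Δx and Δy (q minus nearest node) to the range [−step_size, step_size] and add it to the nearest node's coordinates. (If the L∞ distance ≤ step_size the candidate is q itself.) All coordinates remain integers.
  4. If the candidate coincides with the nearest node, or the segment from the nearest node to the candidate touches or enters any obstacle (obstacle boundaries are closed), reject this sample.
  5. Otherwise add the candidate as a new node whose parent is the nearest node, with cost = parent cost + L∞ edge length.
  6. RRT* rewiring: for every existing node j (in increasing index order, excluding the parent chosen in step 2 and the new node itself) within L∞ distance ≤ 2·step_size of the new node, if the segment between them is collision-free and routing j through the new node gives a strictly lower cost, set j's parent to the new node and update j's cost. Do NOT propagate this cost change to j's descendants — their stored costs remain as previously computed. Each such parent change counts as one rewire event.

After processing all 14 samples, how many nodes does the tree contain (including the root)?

Node count: 5

1. q=(23,10) nearest=0 d=21 new=(5,5) → add node 1 parent=0 cost=3
2. q=(0,16) nearest=1 d=11 new=(2,8) → blocked by [1,7]×[6,9], reject
3. q=(6,28) nearest=1 d=23 new=(6,8) → blocked by [1,7]×[6,9], reject
4. q=(19,25) nearest=1 d=20 new=(8,8) → blocked by [1,7]×[6,9], reject
5. q=(13,15) nearest=1 d=10 new=(8,8) → blocked by [1,7]×[6,9], reject
6. q=(24,25) nearest=1 d=20 new=(8,8) → blocked by [1,7]×[6,9], reject
7. q=(11,23) nearest=1 d=18 new=(8,8) → blocked by [1,7]×[6,9], reject
8. q=(13,18) nearest=1 d=13 new=(8,8) → blocked by [1,7]×[6,9], reject
9. q=(13,1) nearest=1 d=8 new=(8,2) → add node 2 parent=1 cost=6
10. q=(1,12) nearest=1 d=7 new=(2,8) → blocked by [1,7]×[6,9], reject
11. q=(0,6) nearest=0 d=4 new=(0,5) → add node 3 parent=0 cost=3
12. q=(17,25) nearest=1 d=20 new=(8,8) → blocked by [1,7]×[6,9], reject
13. q=(15,1) nearest=2 d=7 new=(11,1) → add node 4 parent=2 cost=9
14. q=(12,25) nearest=1 d=20 new=(8,8) → blocked by [1,7]×[6,9], reject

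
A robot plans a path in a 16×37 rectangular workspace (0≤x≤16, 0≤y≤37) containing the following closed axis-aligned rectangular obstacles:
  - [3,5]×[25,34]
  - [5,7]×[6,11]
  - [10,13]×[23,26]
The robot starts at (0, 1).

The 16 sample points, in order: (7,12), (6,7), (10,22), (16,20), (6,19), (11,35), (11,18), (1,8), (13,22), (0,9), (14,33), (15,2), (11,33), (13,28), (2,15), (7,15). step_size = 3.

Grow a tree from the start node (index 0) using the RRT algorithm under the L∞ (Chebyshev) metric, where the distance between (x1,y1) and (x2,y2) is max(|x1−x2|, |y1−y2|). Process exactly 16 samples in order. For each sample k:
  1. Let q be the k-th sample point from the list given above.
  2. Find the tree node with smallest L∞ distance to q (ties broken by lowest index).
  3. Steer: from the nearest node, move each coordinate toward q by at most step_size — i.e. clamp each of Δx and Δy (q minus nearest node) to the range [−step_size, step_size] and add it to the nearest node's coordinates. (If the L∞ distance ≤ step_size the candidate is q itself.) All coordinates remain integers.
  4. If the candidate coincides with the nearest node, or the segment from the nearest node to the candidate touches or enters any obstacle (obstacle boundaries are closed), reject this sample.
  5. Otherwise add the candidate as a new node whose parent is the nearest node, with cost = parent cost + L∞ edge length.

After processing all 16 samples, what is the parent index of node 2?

1. q=(7,12) nearest=0 d=11 new=(3,4) → add node 1 parent=0 cost=3
2. q=(6,7) nearest=1 d=3 new=(6,7) → blocked by [5,7]×[6,11], reject
3. q=(10,22) nearest=1 d=18 new=(6,7) → blocked by [5,7]×[6,11], reject
4. q=(16,20) nearest=1 d=16 new=(6,7) → blocked by [5,7]×[6,11], reject
5. q=(6,19) nearest=1 d=15 new=(6,7) → blocked by [5,7]×[6,11], reject
6. q=(11,35) nearest=1 d=31 new=(6,7) → blocked by [5,7]×[6,11], reject
7. q=(11,18) nearest=1 d=14 new=(6,7) → blocked by [5,7]×[6,11], reject
8. q=(1,8) nearest=1 d=4 new=(1,7) → add node 2 parent=1 cost=6
9. q=(13,22) nearest=2 d=15 new=(4,10) → add node 3 parent=2 cost=9
10. q=(0,9) nearest=2 d=2 new=(0,9) → add node 4 parent=2 cost=8
11. q=(14,33) nearest=3 d=23 new=(7,13) → blocked by [5,7]×[6,11], reject
12. q=(15,2) nearest=3 d=11 new=(7,7) → blocked by [5,7]×[6,11], reject
13. q=(11,33) nearest=3 d=23 new=(7,13) → blocked by [5,7]×[6,11], reject
14. q=(13,28) nearest=3 d=18 new=(7,13) → blocked by [5,7]×[6,11], reject
15. q=(2,15) nearest=3 d=5 new=(2,13) → add node 5 parent=3 cost=12
16. q=(7,15) nearest=3 d=5 new=(7,13) → blocked by [5,7]×[6,11], reject

Parent of node 2: 1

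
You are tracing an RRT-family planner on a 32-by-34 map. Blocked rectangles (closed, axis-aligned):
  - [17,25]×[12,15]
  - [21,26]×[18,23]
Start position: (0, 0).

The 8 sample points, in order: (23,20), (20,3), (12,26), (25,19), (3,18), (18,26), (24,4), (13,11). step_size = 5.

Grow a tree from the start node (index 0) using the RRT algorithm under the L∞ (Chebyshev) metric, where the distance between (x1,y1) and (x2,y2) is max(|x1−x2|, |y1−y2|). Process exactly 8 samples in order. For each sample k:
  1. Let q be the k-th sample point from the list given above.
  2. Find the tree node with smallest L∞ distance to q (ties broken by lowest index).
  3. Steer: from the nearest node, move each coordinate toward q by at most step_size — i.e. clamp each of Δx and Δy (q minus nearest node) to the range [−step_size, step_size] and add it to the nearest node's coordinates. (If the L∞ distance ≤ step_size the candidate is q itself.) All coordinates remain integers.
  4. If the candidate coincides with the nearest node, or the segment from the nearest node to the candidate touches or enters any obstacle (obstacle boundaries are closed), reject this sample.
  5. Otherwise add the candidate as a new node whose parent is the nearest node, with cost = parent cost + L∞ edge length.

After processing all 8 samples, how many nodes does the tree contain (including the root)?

Node count: 8

1. q=(23,20) nearest=0 d=23 new=(5,5) → add node 1 parent=0 cost=5
2. q=(20,3) nearest=1 d=15 new=(10,3) → add node 2 parent=1 cost=10
3. q=(12,26) nearest=1 d=21 new=(10,10) → add node 3 parent=1 cost=10
4. q=(25,19) nearest=3 d=15 new=(15,15) → add node 4 parent=3 cost=15
5. q=(3,18) nearest=3 d=8 new=(5,15) → add node 5 parent=3 cost=15
6. q=(18,26) nearest=4 d=11 new=(18,20) → add node 6 parent=4 cost=20
7. q=(24,4) nearest=4 d=11 new=(20,10) → blocked by [17,25]×[12,15], reject
8. q=(13,11) nearest=3 d=3 new=(13,11) → add node 7 parent=3 cost=13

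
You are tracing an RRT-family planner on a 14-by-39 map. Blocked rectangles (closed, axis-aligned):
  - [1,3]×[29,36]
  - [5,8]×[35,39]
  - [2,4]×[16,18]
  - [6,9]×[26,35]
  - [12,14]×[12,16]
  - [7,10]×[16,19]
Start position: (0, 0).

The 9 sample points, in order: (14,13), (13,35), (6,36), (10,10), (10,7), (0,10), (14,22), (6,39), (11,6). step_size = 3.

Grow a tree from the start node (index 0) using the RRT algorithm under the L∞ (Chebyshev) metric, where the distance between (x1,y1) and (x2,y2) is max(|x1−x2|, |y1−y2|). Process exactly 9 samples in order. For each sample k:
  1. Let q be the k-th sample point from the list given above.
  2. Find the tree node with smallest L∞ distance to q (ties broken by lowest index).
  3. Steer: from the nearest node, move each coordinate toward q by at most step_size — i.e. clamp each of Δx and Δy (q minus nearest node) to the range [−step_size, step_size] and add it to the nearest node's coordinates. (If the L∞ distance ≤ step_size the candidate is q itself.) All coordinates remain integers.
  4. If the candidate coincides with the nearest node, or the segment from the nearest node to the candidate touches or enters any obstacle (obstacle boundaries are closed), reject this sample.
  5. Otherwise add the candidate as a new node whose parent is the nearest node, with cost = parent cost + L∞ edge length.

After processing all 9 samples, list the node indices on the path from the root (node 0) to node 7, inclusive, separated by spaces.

1. q=(14,13) nearest=0 d=14 new=(3,3) → add node 1 parent=0 cost=3
2. q=(13,35) nearest=1 d=32 new=(6,6) → add node 2 parent=1 cost=6
3. q=(6,36) nearest=2 d=30 new=(6,9) → add node 3 parent=2 cost=9
4. q=(10,10) nearest=2 d=4 new=(9,9) → add node 4 parent=2 cost=9
5. q=(10,7) nearest=4 d=2 new=(10,7) → add node 5 parent=4 cost=11
6. q=(0,10) nearest=2 d=6 new=(3,9) → add node 6 parent=2 cost=9
7. q=(14,22) nearest=3 d=13 new=(9,12) → add node 7 parent=3 cost=12
8. q=(6,39) nearest=7 d=27 new=(6,15) → add node 8 parent=7 cost=15
9. q=(11,6) nearest=5 d=1 new=(11,6) → add node 9 parent=5 cost=12

Path: 0 1 2 3 7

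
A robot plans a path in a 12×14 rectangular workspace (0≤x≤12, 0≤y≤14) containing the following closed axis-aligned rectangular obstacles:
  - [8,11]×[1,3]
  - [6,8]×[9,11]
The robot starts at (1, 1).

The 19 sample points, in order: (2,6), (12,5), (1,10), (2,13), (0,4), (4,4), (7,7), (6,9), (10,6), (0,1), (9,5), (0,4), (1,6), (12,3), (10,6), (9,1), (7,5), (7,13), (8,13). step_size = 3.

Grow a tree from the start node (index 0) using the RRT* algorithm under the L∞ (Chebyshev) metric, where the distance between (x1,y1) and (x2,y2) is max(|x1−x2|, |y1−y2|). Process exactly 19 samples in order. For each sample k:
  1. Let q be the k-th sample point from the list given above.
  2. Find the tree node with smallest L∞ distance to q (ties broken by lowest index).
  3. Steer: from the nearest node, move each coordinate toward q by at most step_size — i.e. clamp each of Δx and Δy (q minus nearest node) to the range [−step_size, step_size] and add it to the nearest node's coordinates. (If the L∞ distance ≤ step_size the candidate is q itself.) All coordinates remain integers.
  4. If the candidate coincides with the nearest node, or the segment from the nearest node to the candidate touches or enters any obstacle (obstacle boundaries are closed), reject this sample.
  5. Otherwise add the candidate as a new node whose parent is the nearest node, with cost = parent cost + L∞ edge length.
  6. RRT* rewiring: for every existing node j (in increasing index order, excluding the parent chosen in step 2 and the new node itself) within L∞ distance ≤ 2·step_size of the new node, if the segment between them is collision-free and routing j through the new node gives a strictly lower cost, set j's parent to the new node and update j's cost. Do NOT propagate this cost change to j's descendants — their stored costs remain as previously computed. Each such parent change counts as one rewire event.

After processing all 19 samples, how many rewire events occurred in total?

Rewire events: 6

1. q=(2,6) nearest=0 d=5 new=(2,4) → add node 1 parent=0 cost=3
2. q=(12,5) nearest=1 d=10 new=(5,5) → add node 2 parent=1 cost=6
3. q=(1,10) nearest=2 d=5 new=(2,8) → add node 3 parent=2 cost=9
4. q=(2,13) nearest=3 d=5 new=(2,11) → add node 4 parent=3 cost=12
5. q=(0,4) nearest=1 d=2 new=(0,4) → add node 5 parent=1 cost=5
6. q=(4,4) nearest=2 d=1 new=(4,4) → add node 6 parent=2 cost=7
7. q=(7,7) nearest=2 d=2 new=(7,7) → add node 7 parent=2 cost=8
8. q=(6,9) nearest=7 d=2 new=(6,9) → blocked by [6,8]×[9,11], reject
9. q=(10,6) nearest=7 d=3 new=(10,6) → add node 8 parent=7 cost=11
10. q=(0,1) nearest=0 d=1 new=(0,1) → add node 9 parent=0 cost=1; rewire 5→9 (4<5); rewire 6→9 (5<7)
11. q=(9,5) nearest=8 d=1 new=(9,5) → add node 10 parent=8 cost=12
12. q=(0,4) nearest=5 d=0 → coincident, reject
13. q=(1,6) nearest=1 d=2 new=(1,6) → add node 11 parent=1 cost=5; rewire 3→11 (7<9); rewire 4→11 (10<12)
14. q=(12,3) nearest=8 d=3 new=(12,3) → add node 12 parent=8 cost=14
15. q=(10,6) nearest=8 d=0 → coincident, reject
16. q=(9,1) nearest=12 d=3 new=(9,1) → blocked by [8,11]×[1,3], reject
17. q=(7,5) nearest=2 d=2 new=(7,5) → add node 13 parent=2 cost=8; rewire 10→13 (10<12); rewire 12→13 (13<14)
18. q=(7,13) nearest=3 d=5 new=(5,11) → add node 14 parent=3 cost=10
19. q=(8,13) nearest=14 d=3 new=(8,13) → add node 15 parent=14 cost=13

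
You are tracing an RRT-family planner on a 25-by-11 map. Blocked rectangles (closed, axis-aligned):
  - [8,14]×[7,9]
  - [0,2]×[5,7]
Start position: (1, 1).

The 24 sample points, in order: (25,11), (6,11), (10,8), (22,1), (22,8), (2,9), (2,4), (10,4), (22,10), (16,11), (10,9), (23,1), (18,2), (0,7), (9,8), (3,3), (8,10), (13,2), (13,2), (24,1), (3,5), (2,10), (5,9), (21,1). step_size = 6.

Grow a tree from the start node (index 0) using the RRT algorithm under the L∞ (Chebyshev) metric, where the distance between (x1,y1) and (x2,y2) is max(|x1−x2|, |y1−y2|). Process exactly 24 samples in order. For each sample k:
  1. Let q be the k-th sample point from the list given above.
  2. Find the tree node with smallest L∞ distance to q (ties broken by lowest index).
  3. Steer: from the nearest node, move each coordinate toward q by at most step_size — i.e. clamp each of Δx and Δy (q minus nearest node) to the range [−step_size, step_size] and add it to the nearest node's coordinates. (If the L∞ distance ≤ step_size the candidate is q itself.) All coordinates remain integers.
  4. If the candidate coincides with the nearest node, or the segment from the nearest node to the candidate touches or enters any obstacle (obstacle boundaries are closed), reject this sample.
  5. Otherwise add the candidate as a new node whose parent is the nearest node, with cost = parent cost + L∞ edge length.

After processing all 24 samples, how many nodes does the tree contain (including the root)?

Node count: 20

1. q=(25,11) nearest=0 d=24 new=(7,7) → add node 1 parent=0 cost=6
2. q=(6,11) nearest=1 d=4 new=(6,11) → add node 2 parent=1 cost=10
3. q=(10,8) nearest=1 d=3 new=(10,8) → blocked by [8,14]×[7,9], reject
4. q=(22,1) nearest=1 d=15 new=(13,1) → add node 3 parent=1 cost=12
5. q=(22,8) nearest=3 d=9 new=(19,7) → add node 4 parent=3 cost=18
6. q=(2,9) nearest=2 d=4 new=(2,9) → add node 5 parent=2 cost=14
7. q=(2,4) nearest=0 d=3 new=(2,4) → add node 6 parent=0 cost=3
8. q=(10,4) nearest=1 d=3 new=(10,4) → add node 7 parent=1 cost=9
9. q=(22,10) nearest=4 d=3 new=(22,10) → add node 8 parent=4 cost=21
10. q=(16,11) nearest=4 d=4 new=(16,11) → add node 9 parent=4 cost=22
11. q=(10,9) nearest=1 d=3 new=(10,9) → blocked by [8,14]×[7,9], reject
12. q=(23,1) nearest=4 d=6 new=(23,1) → add node 10 parent=4 cost=24
13. q=(18,2) nearest=3 d=5 new=(18,2) → add node 11 parent=3 cost=17
14. q=(0,7) nearest=5 d=2 new=(0,7) → blocked by [0,2]×[5,7], reject
15. q=(9,8) nearest=1 d=2 new=(9,8) → blocked by [8,14]×[7,9], reject
16. q=(3,3) nearest=6 d=1 new=(3,3) → add node 12 parent=6 cost=4
17. q=(8,10) nearest=2 d=2 new=(8,10) → add node 13 parent=2 cost=12
18. q=(13,2) nearest=3 d=1 new=(13,2) → add node 14 parent=3 cost=13
19. q=(13,2) nearest=14 d=0 → coincident, reject
20. q=(24,1) nearest=10 d=1 new=(24,1) → add node 15 parent=10 cost=25
21. q=(3,5) nearest=6 d=1 new=(3,5) → add node 16 parent=6 cost=4
22. q=(2,10) nearest=5 d=1 new=(2,10) → add node 17 parent=5 cost=15
23. q=(5,9) nearest=1 d=2 new=(5,9) → add node 18 parent=1 cost=8
24. q=(21,1) nearest=10 d=2 new=(21,1) → add node 19 parent=10 cost=26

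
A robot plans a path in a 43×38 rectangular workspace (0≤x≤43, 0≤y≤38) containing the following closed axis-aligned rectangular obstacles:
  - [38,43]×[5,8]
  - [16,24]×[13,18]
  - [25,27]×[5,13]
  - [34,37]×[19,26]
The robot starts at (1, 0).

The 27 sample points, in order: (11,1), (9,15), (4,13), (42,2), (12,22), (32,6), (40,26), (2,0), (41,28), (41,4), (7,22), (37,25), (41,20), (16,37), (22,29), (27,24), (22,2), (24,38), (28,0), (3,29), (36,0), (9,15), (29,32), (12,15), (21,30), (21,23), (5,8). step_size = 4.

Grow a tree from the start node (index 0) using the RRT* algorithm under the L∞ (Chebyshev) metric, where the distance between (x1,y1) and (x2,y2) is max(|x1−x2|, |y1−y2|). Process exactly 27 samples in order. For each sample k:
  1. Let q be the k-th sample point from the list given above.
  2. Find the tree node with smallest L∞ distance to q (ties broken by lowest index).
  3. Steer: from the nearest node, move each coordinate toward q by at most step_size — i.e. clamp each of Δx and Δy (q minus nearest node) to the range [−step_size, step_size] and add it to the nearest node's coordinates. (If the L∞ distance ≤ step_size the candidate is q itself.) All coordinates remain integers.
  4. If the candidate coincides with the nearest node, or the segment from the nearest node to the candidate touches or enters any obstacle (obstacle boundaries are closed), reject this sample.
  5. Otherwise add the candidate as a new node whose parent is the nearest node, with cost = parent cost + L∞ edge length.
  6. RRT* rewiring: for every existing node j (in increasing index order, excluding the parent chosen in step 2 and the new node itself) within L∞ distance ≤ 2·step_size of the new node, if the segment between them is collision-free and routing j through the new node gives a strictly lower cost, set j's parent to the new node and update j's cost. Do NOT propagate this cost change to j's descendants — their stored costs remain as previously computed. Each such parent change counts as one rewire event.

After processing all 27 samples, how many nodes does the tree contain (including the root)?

1. q=(11,1) nearest=0 d=10 new=(5,1) → add node 1 parent=0 cost=4
2. q=(9,15) nearest=1 d=14 new=(9,5) → add node 2 parent=1 cost=8
3. q=(4,13) nearest=2 d=8 new=(5,9) → add node 3 parent=2 cost=12
4. q=(42,2) nearest=2 d=33 new=(13,2) → add node 4 parent=2 cost=12
5. q=(12,22) nearest=3 d=13 new=(9,13) → add node 5 parent=3 cost=16
6. q=(32,6) nearest=4 d=19 new=(17,6) → add node 6 parent=4 cost=16
7. q=(40,26) nearest=6 d=23 new=(21,10) → add node 7 parent=6 cost=20
8. q=(2,0) nearest=0 d=1 new=(2,0) → add node 8 parent=0 cost=1
9. q=(41,28) nearest=7 d=20 new=(25,14) → blocked by [16,24]×[13,18], reject
10. q=(41,4) nearest=7 d=20 new=(25,6) → blocked by [25,27]×[5,13], reject
11. q=(7,22) nearest=5 d=9 new=(7,17) → add node 9 parent=5 cost=20
12. q=(37,25) nearest=7 d=16 new=(25,14) → blocked by [16,24]×[13,18], reject
13. q=(41,20) nearest=7 d=20 new=(25,14) → blocked by [16,24]×[13,18], reject
14. q=(16,37) nearest=9 d=20 new=(11,21) → add node 10 parent=9 cost=24
15. q=(22,29) nearest=10 d=11 new=(15,25) → add node 11 parent=10 cost=28
16. q=(27,24) nearest=11 d=12 new=(19,24) → add node 12 parent=11 cost=32
17. q=(22,2) nearest=6 d=5 new=(21,2) → add node 13 parent=6 cost=20
18. q=(24,38) nearest=11 d=13 new=(19,29) → add node 14 parent=11 cost=32
19. q=(28,0) nearest=13 d=7 new=(25,0) → add node 15 parent=13 cost=24
20. q=(3,29) nearest=10 d=8 new=(7,25) → add node 16 parent=10 cost=28
21. q=(36,0) nearest=15 d=11 new=(29,0) → add node 17 parent=15 cost=28
22. q=(9,15) nearest=5 d=2 new=(9,15) → add node 18 parent=5 cost=18
23. q=(29,32) nearest=12 d=10 new=(23,28) → add node 19 parent=12 cost=36
24. q=(12,15) nearest=5 d=3 new=(12,15) → add node 20 parent=5 cost=19
25. q=(21,30) nearest=14 d=2 new=(21,30) → add node 21 parent=14 cost=34
26. q=(21,23) nearest=12 d=2 new=(21,23) → add node 22 parent=12 cost=34
27. q=(5,8) nearest=3 d=1 new=(5,8) → add node 23 parent=3 cost=13

Node count: 24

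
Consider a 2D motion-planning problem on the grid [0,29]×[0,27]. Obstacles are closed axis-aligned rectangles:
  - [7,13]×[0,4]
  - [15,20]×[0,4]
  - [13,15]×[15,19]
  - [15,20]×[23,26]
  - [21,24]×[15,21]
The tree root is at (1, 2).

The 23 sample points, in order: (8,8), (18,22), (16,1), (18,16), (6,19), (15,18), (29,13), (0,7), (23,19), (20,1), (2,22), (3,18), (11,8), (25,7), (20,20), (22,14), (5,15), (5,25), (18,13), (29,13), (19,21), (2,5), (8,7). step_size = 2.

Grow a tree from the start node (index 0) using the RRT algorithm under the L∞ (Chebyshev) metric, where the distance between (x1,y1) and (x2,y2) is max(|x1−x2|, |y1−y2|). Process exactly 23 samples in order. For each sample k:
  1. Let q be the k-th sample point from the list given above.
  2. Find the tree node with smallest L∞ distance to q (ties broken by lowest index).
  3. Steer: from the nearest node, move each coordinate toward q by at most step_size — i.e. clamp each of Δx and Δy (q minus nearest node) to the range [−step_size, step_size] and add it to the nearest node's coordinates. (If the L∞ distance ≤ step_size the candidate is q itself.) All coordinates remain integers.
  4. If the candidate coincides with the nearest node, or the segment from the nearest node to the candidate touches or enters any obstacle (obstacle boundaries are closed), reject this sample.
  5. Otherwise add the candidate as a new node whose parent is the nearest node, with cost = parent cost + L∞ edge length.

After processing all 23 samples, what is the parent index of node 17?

Parent of node 17: 11

1. q=(8,8) nearest=0 d=7 new=(3,4) → add node 1 parent=0 cost=2
2. q=(18,22) nearest=1 d=18 new=(5,6) → add node 2 parent=1 cost=4
3. q=(16,1) nearest=2 d=11 new=(7,4) → blocked by [7,13]×[0,4], reject
4. q=(18,16) nearest=2 d=13 new=(7,8) → add node 3 parent=2 cost=6
5. q=(6,19) nearest=3 d=11 new=(6,10) → add node 4 parent=3 cost=8
6. q=(15,18) nearest=4 d=9 new=(8,12) → add node 5 parent=4 cost=10
7. q=(29,13) nearest=5 d=21 new=(10,13) → add node 6 parent=5 cost=12
8. q=(0,7) nearest=1 d=3 new=(1,6) → add node 7 parent=1 cost=4
9. q=(23,19) nearest=6 d=13 new=(12,15) → add node 8 parent=6 cost=14
10. q=(20,1) nearest=5 d=12 new=(10,10) → add node 9 parent=5 cost=12
11. q=(2,22) nearest=6 d=9 new=(8,15) → add node 10 parent=6 cost=14
12. q=(3,18) nearest=10 d=5 new=(6,17) → add node 11 parent=10 cost=16
13. q=(11,8) nearest=9 d=2 new=(11,8) → add node 12 parent=9 cost=14
14. q=(25,7) nearest=8 d=13 new=(14,13) → add node 13 parent=8 cost=16
15. q=(20,20) nearest=13 d=7 new=(16,15) → add node 14 parent=13 cost=18
16. q=(22,14) nearest=14 d=6 new=(18,14) → add node 15 parent=14 cost=20
17. q=(5,15) nearest=11 d=2 new=(5,15) → add node 16 parent=11 cost=18
18. q=(5,25) nearest=11 d=8 new=(5,19) → add node 17 parent=11 cost=18
19. q=(18,13) nearest=15 d=1 new=(18,13) → add node 18 parent=15 cost=21
20. q=(29,13) nearest=15 d=11 new=(20,13) → add node 19 parent=15 cost=22
21. q=(19,21) nearest=14 d=6 new=(18,17) → add node 20 parent=14 cost=20
22. q=(2,5) nearest=1 d=1 new=(2,5) → add node 21 parent=1 cost=3
23. q=(8,7) nearest=3 d=1 new=(8,7) → add node 22 parent=3 cost=7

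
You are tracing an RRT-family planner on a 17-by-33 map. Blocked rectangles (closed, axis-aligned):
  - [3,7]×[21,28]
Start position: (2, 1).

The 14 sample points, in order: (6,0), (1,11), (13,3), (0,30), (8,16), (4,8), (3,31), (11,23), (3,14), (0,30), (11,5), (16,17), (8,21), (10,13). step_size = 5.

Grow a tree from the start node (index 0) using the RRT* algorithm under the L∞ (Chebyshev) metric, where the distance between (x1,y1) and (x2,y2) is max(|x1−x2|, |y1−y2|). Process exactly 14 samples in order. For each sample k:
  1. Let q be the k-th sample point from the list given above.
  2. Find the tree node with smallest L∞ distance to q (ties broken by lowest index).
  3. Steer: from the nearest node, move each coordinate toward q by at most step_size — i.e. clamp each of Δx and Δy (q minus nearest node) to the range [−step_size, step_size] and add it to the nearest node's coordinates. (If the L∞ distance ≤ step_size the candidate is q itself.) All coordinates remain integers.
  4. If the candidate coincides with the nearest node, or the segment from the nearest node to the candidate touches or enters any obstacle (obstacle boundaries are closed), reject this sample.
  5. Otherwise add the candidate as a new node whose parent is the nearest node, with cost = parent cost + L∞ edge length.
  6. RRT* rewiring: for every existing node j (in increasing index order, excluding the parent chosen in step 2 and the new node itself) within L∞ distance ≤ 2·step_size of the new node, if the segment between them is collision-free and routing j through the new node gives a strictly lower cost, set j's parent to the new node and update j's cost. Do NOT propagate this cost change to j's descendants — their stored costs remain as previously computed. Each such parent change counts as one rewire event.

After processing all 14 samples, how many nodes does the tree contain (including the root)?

Node count: 13

1. q=(6,0) nearest=0 d=4 new=(6,0) → add node 1 parent=0 cost=4
2. q=(1,11) nearest=0 d=10 new=(1,6) → add node 2 parent=0 cost=5
3. q=(13,3) nearest=1 d=7 new=(11,3) → add node 3 parent=1 cost=9
4. q=(0,30) nearest=2 d=24 new=(0,11) → add node 4 parent=2 cost=10
5. q=(8,16) nearest=4 d=8 new=(5,16) → add node 5 parent=4 cost=15
6. q=(4,8) nearest=2 d=3 new=(4,8) → add node 6 parent=2 cost=8
7. q=(3,31) nearest=5 d=15 new=(3,21) → blocked by [3,7]×[21,28], reject
8. q=(11,23) nearest=5 d=7 new=(10,21) → add node 7 parent=5 cost=20
9. q=(3,14) nearest=5 d=2 new=(3,14) → add node 8 parent=5 cost=17
10. q=(0,30) nearest=7 d=10 new=(5,26) → blocked by [3,7]×[21,28], reject
11. q=(11,5) nearest=3 d=2 new=(11,5) → add node 9 parent=3 cost=11
12. q=(16,17) nearest=7 d=6 new=(15,17) → add node 10 parent=7 cost=25
13. q=(8,21) nearest=7 d=2 new=(8,21) → add node 11 parent=7 cost=22
14. q=(10,13) nearest=5 d=5 new=(10,13) → add node 12 parent=5 cost=20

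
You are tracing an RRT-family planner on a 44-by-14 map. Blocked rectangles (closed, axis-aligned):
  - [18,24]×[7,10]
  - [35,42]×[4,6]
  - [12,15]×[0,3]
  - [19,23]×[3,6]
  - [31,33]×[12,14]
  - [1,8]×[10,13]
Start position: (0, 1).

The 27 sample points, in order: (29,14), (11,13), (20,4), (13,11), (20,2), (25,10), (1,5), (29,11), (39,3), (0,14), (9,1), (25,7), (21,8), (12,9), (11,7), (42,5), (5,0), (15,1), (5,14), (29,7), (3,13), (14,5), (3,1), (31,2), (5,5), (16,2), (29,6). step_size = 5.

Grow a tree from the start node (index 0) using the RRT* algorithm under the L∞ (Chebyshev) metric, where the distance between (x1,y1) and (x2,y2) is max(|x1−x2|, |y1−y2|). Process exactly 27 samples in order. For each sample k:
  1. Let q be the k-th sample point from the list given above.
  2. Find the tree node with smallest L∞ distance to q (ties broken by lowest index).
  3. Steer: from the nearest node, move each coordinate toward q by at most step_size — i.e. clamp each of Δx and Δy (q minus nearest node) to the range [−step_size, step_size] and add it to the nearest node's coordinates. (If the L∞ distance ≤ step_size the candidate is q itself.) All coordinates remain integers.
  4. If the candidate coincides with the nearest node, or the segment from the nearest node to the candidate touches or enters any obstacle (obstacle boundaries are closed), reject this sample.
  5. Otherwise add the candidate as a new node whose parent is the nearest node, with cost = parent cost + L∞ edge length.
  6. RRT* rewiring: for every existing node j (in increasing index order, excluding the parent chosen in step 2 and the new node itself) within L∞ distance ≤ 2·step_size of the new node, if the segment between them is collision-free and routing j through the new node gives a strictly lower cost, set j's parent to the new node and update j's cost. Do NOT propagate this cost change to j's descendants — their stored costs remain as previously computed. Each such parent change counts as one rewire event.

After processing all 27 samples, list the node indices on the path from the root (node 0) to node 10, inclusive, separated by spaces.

Path: 0 1 2 10

1. q=(29,14) nearest=0 d=29 new=(5,6) → add node 1 parent=0 cost=5
2. q=(11,13) nearest=1 d=7 new=(10,11) → add node 2 parent=1 cost=10
3. q=(20,4) nearest=2 d=10 new=(15,6) → add node 3 parent=2 cost=15
4. q=(13,11) nearest=2 d=3 new=(13,11) → add node 4 parent=2 cost=13
5. q=(20,2) nearest=3 d=5 new=(20,2) → add node 5 parent=3 cost=20
6. q=(25,10) nearest=5 d=8 new=(25,7) → blocked by [19,23]×[3,6], reject
7. q=(1,5) nearest=0 d=4 new=(1,5) → add node 6 parent=0 cost=4
8. q=(29,11) nearest=5 d=9 new=(25,7) → blocked by [19,23]×[3,6], reject
9. q=(39,3) nearest=5 d=19 new=(25,3) → add node 7 parent=5 cost=25
10. q=(0,14) nearest=1 d=8 new=(0,11) → blocked by [1,8]×[10,13], reject
11. q=(9,1) nearest=1 d=5 new=(9,1) → add node 8 parent=1 cost=10
12. q=(25,7) nearest=7 d=4 new=(25,7) → add node 9 parent=7 cost=29
13. q=(21,8) nearest=9 d=4 new=(21,8) → blocked by [18,24]×[7,10], reject
14. q=(12,9) nearest=2 d=2 new=(12,9) → add node 10 parent=2 cost=12
15. q=(11,7) nearest=10 d=2 new=(11,7) → add node 11 parent=10 cost=14
16. q=(42,5) nearest=7 d=17 new=(30,5) → add node 12 parent=7 cost=30
17. q=(5,0) nearest=8 d=4 new=(5,0) → add node 13 parent=8 cost=14
18. q=(15,1) nearest=3 d=5 new=(15,1) → blocked by [12,15]×[0,3], reject
19. q=(5,14) nearest=2 d=5 new=(5,14) → blocked by [1,8]×[10,13], reject
20. q=(29,7) nearest=12 d=2 new=(29,7) → add node 14 parent=12 cost=32
21. q=(3,13) nearest=1 d=7 new=(3,11) → blocked by [1,8]×[10,13], reject
22. q=(14,5) nearest=3 d=1 new=(14,5) → add node 15 parent=3 cost=16
23. q=(3,1) nearest=13 d=2 new=(3,1) → add node 16 parent=13 cost=16
24. q=(31,2) nearest=12 d=3 new=(31,2) → add node 17 parent=12 cost=33
25. q=(5,5) nearest=1 d=1 new=(5,5) → add node 18 parent=1 cost=6; rewire 11→18 (12<14); rewire 13→18 (11<14); rewire 15→18 (15<16); rewire 16→18 (10<16)
26. q=(16,2) nearest=15 d=3 new=(16,2) → add node 19 parent=15 cost=18
27. q=(29,6) nearest=12 d=1 new=(29,6) → add node 20 parent=12 cost=31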